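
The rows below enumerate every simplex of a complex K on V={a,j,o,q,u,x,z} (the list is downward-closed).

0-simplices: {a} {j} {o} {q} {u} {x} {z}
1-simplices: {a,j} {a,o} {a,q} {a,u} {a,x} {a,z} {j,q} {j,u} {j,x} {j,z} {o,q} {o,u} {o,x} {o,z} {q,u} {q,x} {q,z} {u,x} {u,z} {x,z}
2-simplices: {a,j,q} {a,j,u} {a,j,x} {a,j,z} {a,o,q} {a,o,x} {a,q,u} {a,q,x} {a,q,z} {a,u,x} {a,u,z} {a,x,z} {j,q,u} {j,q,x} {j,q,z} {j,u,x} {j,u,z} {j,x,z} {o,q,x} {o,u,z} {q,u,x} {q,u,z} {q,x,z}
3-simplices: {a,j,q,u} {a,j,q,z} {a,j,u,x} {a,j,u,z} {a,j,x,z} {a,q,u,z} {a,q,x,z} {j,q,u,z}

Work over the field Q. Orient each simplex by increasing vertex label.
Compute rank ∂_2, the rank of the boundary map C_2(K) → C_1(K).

n_0=7 n_1=20 n_2=23 n_3=8  [Q]
∂1: piv[aj,ao,aq,au,ax,az] rk=6  ker:jq,ju,jx,jz,oq,ou,ox,oz,qu,qx,qz,ux,uz,xz
∂2: piv[ajq,aju,ajx,ajz,aoq,aox,aqu,aqx,aqz,aux,auz,axz,ouz] rk=13  ker:jqu,jqx,jqz,jux,juz,jxz,oqx,qux,quz,qxz
∂3: piv[ajqu,ajqz,ajux,ajuz,ajxz,aquz,aqxz] rk=7  ker:jquz
rk∂_2=13

rank∂_2=13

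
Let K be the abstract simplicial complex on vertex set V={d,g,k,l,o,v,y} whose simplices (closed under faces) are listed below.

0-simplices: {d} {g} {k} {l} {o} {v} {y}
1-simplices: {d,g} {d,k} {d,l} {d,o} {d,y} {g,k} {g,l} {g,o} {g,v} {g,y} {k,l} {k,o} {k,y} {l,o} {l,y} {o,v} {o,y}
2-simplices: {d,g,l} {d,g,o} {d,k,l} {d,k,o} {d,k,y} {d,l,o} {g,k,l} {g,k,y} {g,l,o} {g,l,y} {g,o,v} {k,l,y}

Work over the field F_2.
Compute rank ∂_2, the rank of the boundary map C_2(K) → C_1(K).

n_0=7 n_1=17 n_2=12  [Z2]
∂1: piv[dg,dk,dl,do,dy,gv] rk=6  ker:gk,gl,go,gy,kl,ko,ky,lo,ly,ov,oy
∂2: piv[dgl,dgo,dkl,dko,dky,dlo,gkl,gky,gly,gov] rk=10  ker:glo,kly
rk∂_2=10

rank∂_2=10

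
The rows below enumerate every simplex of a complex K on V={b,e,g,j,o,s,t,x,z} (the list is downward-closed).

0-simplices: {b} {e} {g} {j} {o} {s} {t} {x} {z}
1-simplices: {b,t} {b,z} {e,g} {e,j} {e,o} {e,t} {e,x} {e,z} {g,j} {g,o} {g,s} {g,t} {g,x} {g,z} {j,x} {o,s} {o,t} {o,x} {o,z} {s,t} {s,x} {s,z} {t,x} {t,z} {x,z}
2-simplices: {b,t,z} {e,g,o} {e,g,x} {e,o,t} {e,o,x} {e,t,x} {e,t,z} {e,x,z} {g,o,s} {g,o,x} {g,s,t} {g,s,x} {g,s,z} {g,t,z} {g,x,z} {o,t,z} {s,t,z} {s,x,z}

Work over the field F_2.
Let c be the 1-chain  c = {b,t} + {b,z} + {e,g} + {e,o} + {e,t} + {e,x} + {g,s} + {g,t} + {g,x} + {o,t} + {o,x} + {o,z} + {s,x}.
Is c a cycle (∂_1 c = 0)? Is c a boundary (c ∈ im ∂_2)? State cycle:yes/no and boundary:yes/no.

n_0=9 n_1=25 n_2=18  [Z2]
∂1: piv[bt,bz,eg,ej,eo,et,ex,gs] rk=8  ker:ez,gj,go,gt,gx,gz,jx,os,ot,ox,oz,st,sx,sz,tx,tz,xz
∂2: piv[btz,ego,egx,eot,eox,etx,etz,exz,gos,gst,gsx,gsz,gtz,gxz,otz] rk=15  ker:gox,stz,sxz
∂1c = 0
c vs im∂2: reduces to 0 ⇒ boundary

cycle:yes boundary:yes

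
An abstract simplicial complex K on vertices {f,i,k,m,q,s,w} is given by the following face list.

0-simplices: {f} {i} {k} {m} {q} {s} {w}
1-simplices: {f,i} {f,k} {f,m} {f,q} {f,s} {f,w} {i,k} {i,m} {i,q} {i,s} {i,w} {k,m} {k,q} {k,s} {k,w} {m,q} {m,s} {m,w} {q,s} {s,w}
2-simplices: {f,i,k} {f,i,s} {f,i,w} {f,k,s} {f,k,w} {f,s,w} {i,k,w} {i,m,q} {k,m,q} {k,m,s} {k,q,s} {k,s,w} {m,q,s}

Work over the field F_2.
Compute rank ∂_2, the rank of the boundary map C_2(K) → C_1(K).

n_0=7 n_1=20 n_2=13  [Z2]
∂1: piv[fi,fk,fm,fq,fs,fw] rk=6  ker:ik,im,iq,is,iw,km,kq,ks,kw,mq,ms,mw,qs,sw
∂2: piv[fik,fis,fiw,fks,fkw,fsw,imq,kmq,kms,kqs] rk=10  ker:ikw,ksw,mqs
rk∂_2=10

rank∂_2=10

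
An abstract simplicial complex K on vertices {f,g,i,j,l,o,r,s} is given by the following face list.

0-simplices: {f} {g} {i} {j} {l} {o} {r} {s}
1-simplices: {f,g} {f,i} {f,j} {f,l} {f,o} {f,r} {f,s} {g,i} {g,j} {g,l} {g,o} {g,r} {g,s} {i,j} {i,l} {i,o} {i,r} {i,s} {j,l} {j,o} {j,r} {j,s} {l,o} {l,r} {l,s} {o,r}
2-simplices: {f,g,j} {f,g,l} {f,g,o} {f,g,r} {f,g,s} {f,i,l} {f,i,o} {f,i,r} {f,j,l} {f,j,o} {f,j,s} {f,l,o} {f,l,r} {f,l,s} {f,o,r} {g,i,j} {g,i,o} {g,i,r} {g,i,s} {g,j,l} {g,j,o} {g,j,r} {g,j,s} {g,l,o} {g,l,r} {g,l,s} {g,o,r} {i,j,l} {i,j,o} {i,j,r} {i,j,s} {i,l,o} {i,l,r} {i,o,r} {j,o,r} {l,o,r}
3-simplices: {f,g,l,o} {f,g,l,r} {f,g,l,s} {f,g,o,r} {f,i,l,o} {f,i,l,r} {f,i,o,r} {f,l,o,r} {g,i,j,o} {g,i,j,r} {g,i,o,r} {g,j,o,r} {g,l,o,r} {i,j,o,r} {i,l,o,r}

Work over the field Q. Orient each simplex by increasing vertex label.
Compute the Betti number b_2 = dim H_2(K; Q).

n_0=8 n_1=26 n_2=36 n_3=15  [Q]
∂1: piv[fg,fi,fj,fl,fo,fr,fs] rk=7  ker:gi,gj,gl,go,gr,gs,ij,il,io,ir,is,jl,jo,jr,js,lo,lr,ls,or
∂2: piv[fgj,fgl,fgo,fgr,fgs,fil,fio,fir,fjl,fjo,fjs,flo,flr,fls,for,gij,gio,gis,gjr] rk=19  ker:gir,gjl,gjo,gjs,glo,glr,gls,gor,ijl,ijo,ijr,ijs,ilo,ilr,ior,jor,lor
∂3: piv[fglo,fglr,fgls,fgor,filo,filr,fior,flor,gijo,gijr,gior,gjor] rk=12  ker:glor,ijor,ilor
b_2=(36−19)−12=5

b_2=5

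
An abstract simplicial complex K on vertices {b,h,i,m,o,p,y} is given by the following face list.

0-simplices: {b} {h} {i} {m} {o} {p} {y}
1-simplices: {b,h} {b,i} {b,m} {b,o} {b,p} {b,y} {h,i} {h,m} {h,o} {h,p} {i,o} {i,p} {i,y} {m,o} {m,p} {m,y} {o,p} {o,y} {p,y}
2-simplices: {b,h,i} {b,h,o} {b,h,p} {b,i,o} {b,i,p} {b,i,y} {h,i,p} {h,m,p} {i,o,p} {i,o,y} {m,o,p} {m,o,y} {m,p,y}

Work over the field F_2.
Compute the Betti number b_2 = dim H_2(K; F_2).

b_2=1

n_0=7 n_1=19 n_2=13  [Z2]
∂1: piv[bh,bi,bm,bo,bp,by] rk=6  ker:hi,hm,ho,hp,io,ip,iy,mo,mp,my,op,oy,py
∂2: piv[bhi,bho,bhp,bio,bip,biy,hmp,iop,ioy,mop,moy,mpy] rk=12  ker:hip
b_2=(13−12)−0=1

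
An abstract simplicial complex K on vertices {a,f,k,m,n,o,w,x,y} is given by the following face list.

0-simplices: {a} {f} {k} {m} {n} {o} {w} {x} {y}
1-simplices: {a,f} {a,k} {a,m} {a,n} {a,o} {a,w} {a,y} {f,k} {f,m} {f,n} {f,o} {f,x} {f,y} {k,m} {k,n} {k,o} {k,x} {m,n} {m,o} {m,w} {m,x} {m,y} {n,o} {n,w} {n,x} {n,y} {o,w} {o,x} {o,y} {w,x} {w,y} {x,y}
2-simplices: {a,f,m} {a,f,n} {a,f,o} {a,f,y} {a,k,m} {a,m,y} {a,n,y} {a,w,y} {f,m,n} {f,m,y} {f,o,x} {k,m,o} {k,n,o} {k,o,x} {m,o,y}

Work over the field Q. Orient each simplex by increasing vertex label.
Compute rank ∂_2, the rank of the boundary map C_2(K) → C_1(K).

n_0=9 n_1=32 n_2=15  [Q]
∂1: piv[af,ak,am,an,ao,aw,ay,fx] rk=8  ker:fk,fm,fn,fo,fy,km,kn,ko,kx,mn,mo,mw,mx,my,no,nw,nx,ny,ow,ox,oy,wx,wy,xy
∂2: piv[afm,afn,afo,afy,akm,amy,any,awy,fmn,fox,kmo,kno,kox,moy] rk=14  ker:fmy
rk∂_2=14

rank∂_2=14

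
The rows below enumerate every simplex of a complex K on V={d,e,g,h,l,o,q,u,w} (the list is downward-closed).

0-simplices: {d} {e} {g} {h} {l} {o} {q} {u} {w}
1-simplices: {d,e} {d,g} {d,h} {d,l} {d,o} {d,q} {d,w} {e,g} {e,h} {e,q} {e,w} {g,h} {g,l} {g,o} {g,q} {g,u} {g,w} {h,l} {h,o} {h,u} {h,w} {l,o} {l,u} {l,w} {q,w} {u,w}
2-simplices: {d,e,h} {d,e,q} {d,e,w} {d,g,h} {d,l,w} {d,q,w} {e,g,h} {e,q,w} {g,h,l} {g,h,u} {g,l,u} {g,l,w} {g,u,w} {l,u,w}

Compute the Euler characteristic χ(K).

n_0=9 n_1=26 n_2=14
χ=+9−26+14=-3

χ(K)=-3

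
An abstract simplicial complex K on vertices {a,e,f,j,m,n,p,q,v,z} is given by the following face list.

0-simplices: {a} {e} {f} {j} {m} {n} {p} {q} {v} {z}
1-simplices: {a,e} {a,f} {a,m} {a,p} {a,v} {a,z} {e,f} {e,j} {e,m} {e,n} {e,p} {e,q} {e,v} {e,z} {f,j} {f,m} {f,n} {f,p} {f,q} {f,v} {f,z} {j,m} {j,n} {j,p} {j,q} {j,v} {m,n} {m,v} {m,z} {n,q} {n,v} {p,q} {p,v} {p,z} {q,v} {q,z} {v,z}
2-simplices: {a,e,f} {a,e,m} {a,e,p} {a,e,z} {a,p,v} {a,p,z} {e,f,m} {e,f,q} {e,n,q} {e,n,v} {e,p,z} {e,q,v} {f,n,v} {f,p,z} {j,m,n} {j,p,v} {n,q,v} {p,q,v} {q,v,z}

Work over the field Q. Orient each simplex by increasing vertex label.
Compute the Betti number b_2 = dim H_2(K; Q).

n_0=10 n_1=37 n_2=19  [Q]
∂1: piv[ae,af,am,ap,av,az,ej,en,eq] rk=9  ker:ef,em,ep,ev,ez,fj,fm,fn,fp,fq,fv,fz,jm,jn,jp,jq,jv,mn,mv,mz,nq,nv,pq,pv,pz,qv,qz,vz
∂2: piv[aef,aem,aep,aez,apv,apz,efm,efq,enq,env,eqv,fnv,fpz,jmn,jpv,pqv,qvz] rk=17  ker:epz,nqv
b_2=(19−17)−0=2

b_2=2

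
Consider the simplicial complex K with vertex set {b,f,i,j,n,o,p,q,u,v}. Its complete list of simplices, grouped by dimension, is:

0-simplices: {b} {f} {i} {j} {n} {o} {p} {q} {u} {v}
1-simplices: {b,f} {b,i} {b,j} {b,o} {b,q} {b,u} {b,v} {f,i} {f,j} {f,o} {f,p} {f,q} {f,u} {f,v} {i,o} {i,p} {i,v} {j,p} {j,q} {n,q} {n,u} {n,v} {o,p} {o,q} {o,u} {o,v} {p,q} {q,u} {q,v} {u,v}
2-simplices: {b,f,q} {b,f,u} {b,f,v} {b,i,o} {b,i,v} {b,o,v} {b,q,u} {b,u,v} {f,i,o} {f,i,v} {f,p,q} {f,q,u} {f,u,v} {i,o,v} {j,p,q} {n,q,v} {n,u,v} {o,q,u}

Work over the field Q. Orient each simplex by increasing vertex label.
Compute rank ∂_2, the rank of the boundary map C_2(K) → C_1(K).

n_0=10 n_1=30 n_2=18  [Q]
∂1: piv[bf,bi,bj,bo,bq,bu,bv,fp,nq] rk=9  ker:fi,fj,fo,fq,fu,fv,io,ip,iv,jp,jq,nu,nv,op,oq,ou,ov,pq,qu,qv,uv
∂2: piv[bfq,bfu,bfv,bio,biv,bov,bqu,buv,fio,fiv,fpq,jpq,nqv,nuv,oqu] rk=15  ker:fqu,fuv,iov
rk∂_2=15

rank∂_2=15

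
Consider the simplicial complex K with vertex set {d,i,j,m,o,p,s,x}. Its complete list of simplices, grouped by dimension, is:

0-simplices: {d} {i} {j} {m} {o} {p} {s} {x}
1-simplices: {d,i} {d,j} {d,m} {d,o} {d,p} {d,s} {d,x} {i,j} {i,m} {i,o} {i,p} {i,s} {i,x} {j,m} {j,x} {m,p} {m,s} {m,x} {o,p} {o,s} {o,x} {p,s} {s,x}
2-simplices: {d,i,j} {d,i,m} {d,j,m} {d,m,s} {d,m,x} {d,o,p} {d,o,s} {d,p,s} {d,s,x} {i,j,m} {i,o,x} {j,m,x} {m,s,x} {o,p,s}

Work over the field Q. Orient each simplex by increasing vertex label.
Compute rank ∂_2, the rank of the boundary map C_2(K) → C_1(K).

n_0=8 n_1=23 n_2=14  [Q]
∂1: piv[di,dj,dm,do,dp,ds,dx] rk=7  ker:ij,im,io,ip,is,ix,jm,jx,mp,ms,mx,op,os,ox,ps,sx
∂2: piv[dij,dim,djm,dms,dmx,dop,dos,dps,dsx,iox,jmx] rk=11  ker:ijm,msx,ops
rk∂_2=11

rank∂_2=11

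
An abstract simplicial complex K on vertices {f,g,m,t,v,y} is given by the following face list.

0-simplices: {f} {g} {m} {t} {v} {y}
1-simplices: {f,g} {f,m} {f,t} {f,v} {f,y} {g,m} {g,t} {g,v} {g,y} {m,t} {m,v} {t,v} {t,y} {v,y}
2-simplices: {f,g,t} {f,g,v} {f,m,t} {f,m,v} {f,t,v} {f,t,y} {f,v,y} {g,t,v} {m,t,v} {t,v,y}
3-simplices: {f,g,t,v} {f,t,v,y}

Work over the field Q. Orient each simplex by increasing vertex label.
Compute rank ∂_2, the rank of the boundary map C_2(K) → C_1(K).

n_0=6 n_1=14 n_2=10 n_3=2  [Q]
∂1: piv[fg,fm,ft,fv,fy] rk=5  ker:gm,gt,gv,gy,mt,mv,tv,ty,vy
∂2: piv[fgt,fgv,fmt,fmv,ftv,fty,fvy] rk=7  ker:gtv,mtv,tvy
∂3: piv[fgtv,ftvy] rk=2
rk∂_2=7

rank∂_2=7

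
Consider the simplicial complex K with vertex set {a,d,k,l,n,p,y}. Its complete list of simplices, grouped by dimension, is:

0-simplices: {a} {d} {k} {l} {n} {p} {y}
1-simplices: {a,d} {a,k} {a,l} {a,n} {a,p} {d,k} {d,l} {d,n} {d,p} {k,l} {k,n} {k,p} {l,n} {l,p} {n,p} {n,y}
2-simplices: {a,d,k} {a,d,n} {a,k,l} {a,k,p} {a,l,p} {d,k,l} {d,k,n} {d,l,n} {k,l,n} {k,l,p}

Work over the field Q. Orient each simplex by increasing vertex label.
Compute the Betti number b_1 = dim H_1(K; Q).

b_1=2

n_0=7 n_1=16 n_2=10  [Q]
∂1: piv[ad,ak,al,an,ap,ny] rk=6  ker:dk,dl,dn,dp,kl,kn,kp,ln,lp,np
∂2: piv[adk,adn,akl,akp,alp,dkl,dkn,dln] rk=8  ker:kln,klp
b_1=(16−6)−8=2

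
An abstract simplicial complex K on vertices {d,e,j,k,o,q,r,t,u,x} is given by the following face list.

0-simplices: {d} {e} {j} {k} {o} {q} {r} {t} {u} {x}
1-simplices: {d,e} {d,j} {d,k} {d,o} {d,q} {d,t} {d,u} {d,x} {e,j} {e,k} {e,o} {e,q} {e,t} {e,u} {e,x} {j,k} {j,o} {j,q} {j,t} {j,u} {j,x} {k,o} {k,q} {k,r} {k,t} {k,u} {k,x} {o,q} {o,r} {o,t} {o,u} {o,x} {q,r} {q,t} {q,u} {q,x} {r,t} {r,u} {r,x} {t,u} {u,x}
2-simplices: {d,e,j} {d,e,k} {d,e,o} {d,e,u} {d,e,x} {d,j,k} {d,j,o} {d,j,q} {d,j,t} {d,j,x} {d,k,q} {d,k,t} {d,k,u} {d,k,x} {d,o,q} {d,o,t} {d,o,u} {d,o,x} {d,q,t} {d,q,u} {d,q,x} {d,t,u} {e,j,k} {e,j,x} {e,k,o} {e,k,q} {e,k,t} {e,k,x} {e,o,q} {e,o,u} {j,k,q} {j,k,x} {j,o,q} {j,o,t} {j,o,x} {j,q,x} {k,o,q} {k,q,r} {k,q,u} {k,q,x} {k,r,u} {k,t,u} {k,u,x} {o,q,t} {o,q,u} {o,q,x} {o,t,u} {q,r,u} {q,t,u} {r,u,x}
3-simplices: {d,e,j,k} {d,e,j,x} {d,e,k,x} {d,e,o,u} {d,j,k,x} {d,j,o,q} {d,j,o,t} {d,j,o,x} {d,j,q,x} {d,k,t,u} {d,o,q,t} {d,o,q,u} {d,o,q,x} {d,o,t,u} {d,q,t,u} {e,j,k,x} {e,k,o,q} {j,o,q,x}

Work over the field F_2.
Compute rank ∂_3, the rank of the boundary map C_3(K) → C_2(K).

rank∂_3=16

n_0=10 n_1=41 n_2=50 n_3=18  [Z2]
∂1: piv[de,dj,dk,do,dq,dt,du,dx,kr] rk=9  ker:ej,ek,eo,eq,et,eu,ex,jk,jo,jq,jt,ju,jx,ko,kq,kt,ku,kx,oq,or,ot,ou,ox,qr,qt,qu,qx,rt,ru,rx,tu,ux
∂2: piv[dej,dek,deo,deu,dex,djk,djo,djq,djt,djx,dkq,dkt,dku,dkx,doq,dot,dou,dox,dqt,dqu,dqx,dtu,eko,ekq,ekt,kqr,kru,kux,rux] rk=29  ker:ejk,ejx,ekx,eoq,eou,jkq,jkx,joq,jot,jox,jqx,koq,kqu,kqx,ktu,oqt,oqu,oqx,otu,qru,qtu
∂3: piv[dejk,dejx,dekx,deou,djkx,djoq,djot,djox,djqx,dktu,doqt,doqu,doqx,dotu,dqtu,ekoq] rk=16  ker:ejkx,joqx
rk∂_3=16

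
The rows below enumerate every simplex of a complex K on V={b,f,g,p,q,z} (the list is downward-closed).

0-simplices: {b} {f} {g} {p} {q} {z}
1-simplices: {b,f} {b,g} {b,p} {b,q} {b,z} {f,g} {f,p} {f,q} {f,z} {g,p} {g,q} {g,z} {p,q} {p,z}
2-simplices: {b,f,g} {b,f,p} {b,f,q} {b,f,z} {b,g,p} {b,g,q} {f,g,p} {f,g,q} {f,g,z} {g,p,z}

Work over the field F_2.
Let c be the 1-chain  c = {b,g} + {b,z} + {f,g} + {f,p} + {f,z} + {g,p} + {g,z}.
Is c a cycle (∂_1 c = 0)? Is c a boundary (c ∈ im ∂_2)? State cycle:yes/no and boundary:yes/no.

cycle:no boundary:no

n_0=6 n_1=14 n_2=10  [Z2]
∂1: piv[bf,bg,bp,bq,bz] rk=5  ker:fg,fp,fq,fz,gp,gq,gz,pq,pz
∂2: piv[bfg,bfp,bfq,bfz,bgp,bgq,fgz,gpz] rk=8  ker:fgp,fgq
∂1c = {f} + {z}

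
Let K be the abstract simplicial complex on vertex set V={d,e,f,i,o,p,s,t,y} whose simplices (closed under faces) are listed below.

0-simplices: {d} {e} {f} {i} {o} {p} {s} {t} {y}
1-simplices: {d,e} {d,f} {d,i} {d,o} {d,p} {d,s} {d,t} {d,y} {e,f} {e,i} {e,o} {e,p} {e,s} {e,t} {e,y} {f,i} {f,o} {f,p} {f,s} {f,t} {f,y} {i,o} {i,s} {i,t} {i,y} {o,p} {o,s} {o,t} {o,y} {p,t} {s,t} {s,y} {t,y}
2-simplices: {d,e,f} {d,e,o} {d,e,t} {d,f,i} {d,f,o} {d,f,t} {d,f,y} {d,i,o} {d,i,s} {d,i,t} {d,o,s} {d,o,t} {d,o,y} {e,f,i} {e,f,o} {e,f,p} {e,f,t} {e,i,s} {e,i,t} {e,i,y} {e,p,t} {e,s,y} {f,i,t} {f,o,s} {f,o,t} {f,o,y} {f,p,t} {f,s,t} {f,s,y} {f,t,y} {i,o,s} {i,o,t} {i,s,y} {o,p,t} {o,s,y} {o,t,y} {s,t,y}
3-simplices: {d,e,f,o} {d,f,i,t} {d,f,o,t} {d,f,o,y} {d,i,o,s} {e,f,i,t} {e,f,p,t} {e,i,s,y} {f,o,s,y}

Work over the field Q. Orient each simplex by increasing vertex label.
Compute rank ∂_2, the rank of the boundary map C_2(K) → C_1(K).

rank∂_2=24

n_0=9 n_1=33 n_2=37 n_3=9  [Q]
∂1: piv[de,df,di,do,dp,ds,dt,dy] rk=8  ker:ef,ei,eo,ep,es,et,ey,fi,fo,fp,fs,ft,fy,io,is,it,iy,op,os,ot,oy,pt,st,sy,ty
∂2: piv[def,deo,det,dfi,dfo,dft,dfy,dio,dis,dit,dos,dot,doy,efi,efp,eis,eiy,ept,esy,fos,fst,fsy,fty,opt] rk=24  ker:efo,eft,eit,fit,fot,foy,fpt,ios,iot,isy,osy,oty,sty
∂3: piv[defo,dfit,dfot,dfoy,dios,efit,efpt,eisy,fosy] rk=9
rk∂_2=24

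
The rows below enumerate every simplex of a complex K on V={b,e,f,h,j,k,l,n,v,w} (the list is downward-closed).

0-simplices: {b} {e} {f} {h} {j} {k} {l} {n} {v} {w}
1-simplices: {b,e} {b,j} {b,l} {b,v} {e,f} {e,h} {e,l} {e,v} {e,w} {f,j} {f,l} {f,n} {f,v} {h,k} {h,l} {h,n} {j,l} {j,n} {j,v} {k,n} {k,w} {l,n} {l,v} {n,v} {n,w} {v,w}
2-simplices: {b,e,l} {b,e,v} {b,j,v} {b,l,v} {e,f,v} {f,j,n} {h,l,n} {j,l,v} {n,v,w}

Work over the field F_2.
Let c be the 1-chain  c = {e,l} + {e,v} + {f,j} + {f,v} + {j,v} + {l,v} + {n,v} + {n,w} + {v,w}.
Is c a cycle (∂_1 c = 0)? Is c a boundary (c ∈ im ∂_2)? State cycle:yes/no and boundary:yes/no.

cycle:yes boundary:no

n_0=10 n_1=26 n_2=9  [Z2]
∂1: piv[be,bj,bl,bv,ef,eh,ew,fn,hk] rk=9  ker:el,ev,fj,fl,fv,hl,hn,jl,jn,jv,kn,kw,ln,lv,nv,nw,vw
∂2: piv[bel,bev,bjv,blv,efv,fjn,hln,jlv,nvw] rk=9
∂1c = 0
c vs im∂2: residual ≠ 0 ⇒ not boundary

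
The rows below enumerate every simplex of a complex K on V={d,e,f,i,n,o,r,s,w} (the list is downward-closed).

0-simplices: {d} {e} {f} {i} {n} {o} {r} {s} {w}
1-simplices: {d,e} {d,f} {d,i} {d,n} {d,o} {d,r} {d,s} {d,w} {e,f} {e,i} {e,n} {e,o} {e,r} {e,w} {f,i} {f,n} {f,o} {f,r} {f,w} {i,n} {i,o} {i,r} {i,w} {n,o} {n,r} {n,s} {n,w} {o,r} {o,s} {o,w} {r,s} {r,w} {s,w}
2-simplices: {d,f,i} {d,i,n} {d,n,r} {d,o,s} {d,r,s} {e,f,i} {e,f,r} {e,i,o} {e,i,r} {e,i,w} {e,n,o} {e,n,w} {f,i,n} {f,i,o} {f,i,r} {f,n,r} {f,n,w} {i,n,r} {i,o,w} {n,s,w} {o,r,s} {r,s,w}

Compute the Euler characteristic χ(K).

χ(K)=-2

n_0=9 n_1=33 n_2=22
χ=+9−33+22=-2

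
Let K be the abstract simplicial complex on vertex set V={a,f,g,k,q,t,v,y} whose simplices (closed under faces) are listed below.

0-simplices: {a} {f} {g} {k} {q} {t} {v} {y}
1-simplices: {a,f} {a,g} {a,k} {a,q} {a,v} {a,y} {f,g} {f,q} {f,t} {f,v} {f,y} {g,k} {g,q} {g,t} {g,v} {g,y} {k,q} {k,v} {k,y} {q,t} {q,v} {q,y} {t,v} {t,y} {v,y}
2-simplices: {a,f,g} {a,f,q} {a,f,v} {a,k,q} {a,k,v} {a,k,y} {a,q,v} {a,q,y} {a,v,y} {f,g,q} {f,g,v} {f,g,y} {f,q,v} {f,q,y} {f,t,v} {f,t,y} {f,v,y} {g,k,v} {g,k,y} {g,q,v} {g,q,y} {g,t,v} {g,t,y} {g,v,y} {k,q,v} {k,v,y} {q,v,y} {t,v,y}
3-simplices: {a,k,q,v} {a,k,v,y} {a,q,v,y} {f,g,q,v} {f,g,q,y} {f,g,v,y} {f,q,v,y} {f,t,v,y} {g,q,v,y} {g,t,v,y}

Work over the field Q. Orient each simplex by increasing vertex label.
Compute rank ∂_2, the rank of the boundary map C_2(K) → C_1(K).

rank∂_2=17

n_0=8 n_1=25 n_2=28 n_3=10  [Q]
∂1: piv[af,ag,ak,aq,av,ay,ft] rk=7  ker:fg,fq,fv,fy,gk,gq,gt,gv,gy,kq,kv,ky,qt,qv,qy,tv,ty,vy
∂2: piv[afg,afq,afv,akq,akv,aky,aqv,aqy,avy,fgq,fgv,fgy,fqy,ftv,fty,gkv,gtv] rk=17  ker:fqv,fvy,gky,gqv,gqy,gty,gvy,kqv,kvy,qvy,tvy
∂3: piv[akqv,akvy,aqvy,fgqv,fgqy,fgvy,fqvy,ftvy,gtvy] rk=9  ker:gqvy
rk∂_2=17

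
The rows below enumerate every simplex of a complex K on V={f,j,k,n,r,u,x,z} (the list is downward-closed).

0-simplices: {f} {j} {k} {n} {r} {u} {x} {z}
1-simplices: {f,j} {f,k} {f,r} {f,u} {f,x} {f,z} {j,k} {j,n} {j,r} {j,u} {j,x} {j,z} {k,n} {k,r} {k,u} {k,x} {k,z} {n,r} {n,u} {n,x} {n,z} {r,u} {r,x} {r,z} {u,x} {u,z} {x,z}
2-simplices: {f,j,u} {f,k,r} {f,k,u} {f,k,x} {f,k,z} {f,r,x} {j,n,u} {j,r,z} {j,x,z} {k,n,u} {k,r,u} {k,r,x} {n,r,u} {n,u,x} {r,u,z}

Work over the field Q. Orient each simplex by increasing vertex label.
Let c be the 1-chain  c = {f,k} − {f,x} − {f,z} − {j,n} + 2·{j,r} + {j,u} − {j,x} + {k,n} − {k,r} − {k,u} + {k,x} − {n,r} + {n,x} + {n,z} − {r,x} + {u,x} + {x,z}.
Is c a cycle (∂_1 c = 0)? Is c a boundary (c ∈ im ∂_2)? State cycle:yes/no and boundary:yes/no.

n_0=8 n_1=27 n_2=15  [Q]
∂1: piv[fj,fk,fr,fu,fx,fz,jn] rk=7  ker:jk,jr,ju,jx,jz,kn,kr,ku,kx,kz,nr,nu,nx,nz,ru,rx,rz,ux,uz,xz
∂2: piv[fju,fkr,fku,fkx,fkz,frx,jnu,jrz,jxz,knu,kru,nru,nux,ruz] rk=14  ker:krx
∂1c = {f} − {j} + {k} − {n} + {r} − {u} − {x} + {z}

cycle:no boundary:no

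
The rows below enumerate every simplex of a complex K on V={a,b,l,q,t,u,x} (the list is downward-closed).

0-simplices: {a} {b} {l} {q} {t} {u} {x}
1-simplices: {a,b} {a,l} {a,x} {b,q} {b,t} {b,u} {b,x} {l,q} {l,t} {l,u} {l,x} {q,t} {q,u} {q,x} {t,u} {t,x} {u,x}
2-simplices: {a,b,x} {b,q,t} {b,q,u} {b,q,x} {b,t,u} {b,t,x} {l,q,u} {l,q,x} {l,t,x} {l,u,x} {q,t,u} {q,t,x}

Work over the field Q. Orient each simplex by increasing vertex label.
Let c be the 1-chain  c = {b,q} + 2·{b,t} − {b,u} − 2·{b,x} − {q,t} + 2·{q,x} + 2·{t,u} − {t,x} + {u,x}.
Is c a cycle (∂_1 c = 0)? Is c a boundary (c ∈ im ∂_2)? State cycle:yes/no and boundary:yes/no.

n_0=7 n_1=17 n_2=12  [Q]
∂1: piv[ab,al,ax,bq,bt,bu] rk=6  ker:bx,lq,lt,lu,lx,qt,qu,qx,tu,tx,ux
∂2: piv[abx,bqt,bqu,bqx,btu,btx,lqu,lqx,ltx,lux] rk=10  ker:qtu,qtx
∂1c = 0
c vs im∂2: reduces to 0 ⇒ boundary

cycle:yes boundary:yes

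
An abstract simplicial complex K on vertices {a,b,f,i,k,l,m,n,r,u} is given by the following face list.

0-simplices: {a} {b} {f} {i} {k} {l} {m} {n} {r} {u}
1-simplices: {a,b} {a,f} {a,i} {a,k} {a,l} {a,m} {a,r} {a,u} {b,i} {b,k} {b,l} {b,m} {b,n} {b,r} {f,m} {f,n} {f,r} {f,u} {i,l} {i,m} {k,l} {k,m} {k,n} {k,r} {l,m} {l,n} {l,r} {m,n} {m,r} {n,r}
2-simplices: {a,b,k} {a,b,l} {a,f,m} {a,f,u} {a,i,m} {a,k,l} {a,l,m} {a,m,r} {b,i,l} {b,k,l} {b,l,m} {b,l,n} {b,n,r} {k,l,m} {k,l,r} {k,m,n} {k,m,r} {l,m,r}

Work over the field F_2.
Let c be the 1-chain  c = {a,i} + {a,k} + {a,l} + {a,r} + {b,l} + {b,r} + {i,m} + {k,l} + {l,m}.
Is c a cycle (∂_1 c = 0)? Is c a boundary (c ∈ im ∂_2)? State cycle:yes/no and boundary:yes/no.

cycle:yes boundary:no

n_0=10 n_1=30 n_2=18  [Z2]
∂1: piv[ab,af,ai,ak,al,am,ar,au,bn] rk=9  ker:bi,bk,bl,bm,br,fm,fn,fr,fu,il,im,kl,km,kn,kr,lm,ln,lr,mn,mr,nr
∂2: piv[abk,abl,afm,afu,aim,akl,alm,amr,bil,blm,bln,bnr,klm,klr,kmn,kmr] rk=16  ker:bkl,lmr
∂1c = 0
c vs im∂2: residual ≠ 0 ⇒ not boundary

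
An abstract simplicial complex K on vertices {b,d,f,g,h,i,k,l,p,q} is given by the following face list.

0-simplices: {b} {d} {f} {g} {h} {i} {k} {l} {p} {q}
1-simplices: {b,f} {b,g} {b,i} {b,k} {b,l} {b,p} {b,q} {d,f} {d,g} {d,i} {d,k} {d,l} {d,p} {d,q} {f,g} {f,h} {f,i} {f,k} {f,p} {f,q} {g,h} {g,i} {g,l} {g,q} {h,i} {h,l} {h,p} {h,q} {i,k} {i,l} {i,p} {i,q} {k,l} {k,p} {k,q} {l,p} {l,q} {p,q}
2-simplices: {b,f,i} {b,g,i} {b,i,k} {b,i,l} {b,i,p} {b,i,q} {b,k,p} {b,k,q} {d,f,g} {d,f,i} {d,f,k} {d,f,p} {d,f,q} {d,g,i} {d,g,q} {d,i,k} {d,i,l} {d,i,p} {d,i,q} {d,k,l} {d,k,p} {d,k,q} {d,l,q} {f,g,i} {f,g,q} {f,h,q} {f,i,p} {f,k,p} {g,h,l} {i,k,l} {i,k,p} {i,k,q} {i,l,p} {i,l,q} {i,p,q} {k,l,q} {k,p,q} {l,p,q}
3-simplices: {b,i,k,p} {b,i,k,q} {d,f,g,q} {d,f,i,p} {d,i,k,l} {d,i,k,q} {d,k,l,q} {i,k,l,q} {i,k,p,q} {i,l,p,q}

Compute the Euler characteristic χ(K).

n_0=10 n_1=38 n_2=38 n_3=10
χ=+10−38+38−10=0

χ(K)=0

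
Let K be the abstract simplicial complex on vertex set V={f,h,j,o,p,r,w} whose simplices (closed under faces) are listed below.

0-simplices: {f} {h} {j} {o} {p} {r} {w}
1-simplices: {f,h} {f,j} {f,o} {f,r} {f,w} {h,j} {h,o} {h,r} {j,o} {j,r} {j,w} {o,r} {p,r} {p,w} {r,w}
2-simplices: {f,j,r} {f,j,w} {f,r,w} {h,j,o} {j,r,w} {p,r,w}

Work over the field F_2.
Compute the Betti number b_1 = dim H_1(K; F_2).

b_1=4

n_0=7 n_1=15 n_2=6  [Z2]
∂1: piv[fh,fj,fo,fr,fw,pr] rk=6  ker:hj,ho,hr,jo,jr,jw,or,pw,rw
∂2: piv[fjr,fjw,frw,hjo,prw] rk=5  ker:jrw
b_1=(15−6)−5=4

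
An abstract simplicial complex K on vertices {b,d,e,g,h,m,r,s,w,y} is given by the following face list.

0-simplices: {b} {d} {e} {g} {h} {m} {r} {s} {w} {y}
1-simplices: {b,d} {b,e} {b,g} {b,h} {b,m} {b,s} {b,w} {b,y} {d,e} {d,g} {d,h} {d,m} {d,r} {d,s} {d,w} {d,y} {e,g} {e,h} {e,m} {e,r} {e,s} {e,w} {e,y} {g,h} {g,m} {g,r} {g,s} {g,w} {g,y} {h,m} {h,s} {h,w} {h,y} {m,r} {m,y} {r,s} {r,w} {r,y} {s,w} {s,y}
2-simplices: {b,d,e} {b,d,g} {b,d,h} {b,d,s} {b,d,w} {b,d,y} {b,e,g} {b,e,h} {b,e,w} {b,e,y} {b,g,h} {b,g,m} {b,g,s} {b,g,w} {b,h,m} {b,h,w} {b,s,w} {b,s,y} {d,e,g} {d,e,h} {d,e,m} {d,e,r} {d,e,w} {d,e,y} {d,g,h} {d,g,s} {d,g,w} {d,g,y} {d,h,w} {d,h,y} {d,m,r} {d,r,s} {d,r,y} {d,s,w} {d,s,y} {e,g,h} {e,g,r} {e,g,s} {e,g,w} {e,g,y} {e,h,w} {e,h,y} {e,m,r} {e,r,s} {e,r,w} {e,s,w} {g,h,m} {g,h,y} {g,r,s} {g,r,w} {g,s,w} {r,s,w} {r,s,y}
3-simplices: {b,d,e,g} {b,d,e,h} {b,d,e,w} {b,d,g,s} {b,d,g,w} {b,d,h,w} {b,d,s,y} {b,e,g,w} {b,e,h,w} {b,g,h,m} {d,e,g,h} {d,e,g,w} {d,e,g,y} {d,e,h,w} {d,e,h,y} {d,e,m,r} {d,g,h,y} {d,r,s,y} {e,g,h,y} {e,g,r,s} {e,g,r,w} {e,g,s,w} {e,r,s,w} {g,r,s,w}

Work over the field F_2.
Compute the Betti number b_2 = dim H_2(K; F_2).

n_0=10 n_1=40 n_2=53 n_3=24  [Z2]
∂1: piv[bd,be,bg,bh,bm,bs,bw,by,dr] rk=9  ker:de,dg,dh,dm,ds,dw,dy,eg,eh,em,er,es,ew,ey,gh,gm,gr,gs,gw,gy,hm,hs,hw,hy,mr,my,rs,rw,ry,sw,sy
∂2: piv[bde,bdg,bdh,bds,bdw,bdy,beg,beh,bew,bey,bgh,bgm,bgs,bgw,bhm,bhw,bsw,bsy,dem,der,dgy,dhy,dmr,drs,dry,egr,egs,erw] rk=28  ker:deg,deh,dew,dey,dgh,dgs,dgw,dhw,dsw,dsy,egh,egw,egy,ehw,ehy,emr,ers,esw,ghm,ghy,grs,grw,gsw,rsw,rsy
∂3: piv[bdeg,bdeh,bdew,bdgs,bdgw,bdhw,bdsy,begw,behw,bghm,degh,degy,dehy,demr,dghy,drsy,egrs,egrw,egsw,ersw] rk=20  ker:degw,dehw,eghy,grsw
b_2=(53−28)−20=5

b_2=5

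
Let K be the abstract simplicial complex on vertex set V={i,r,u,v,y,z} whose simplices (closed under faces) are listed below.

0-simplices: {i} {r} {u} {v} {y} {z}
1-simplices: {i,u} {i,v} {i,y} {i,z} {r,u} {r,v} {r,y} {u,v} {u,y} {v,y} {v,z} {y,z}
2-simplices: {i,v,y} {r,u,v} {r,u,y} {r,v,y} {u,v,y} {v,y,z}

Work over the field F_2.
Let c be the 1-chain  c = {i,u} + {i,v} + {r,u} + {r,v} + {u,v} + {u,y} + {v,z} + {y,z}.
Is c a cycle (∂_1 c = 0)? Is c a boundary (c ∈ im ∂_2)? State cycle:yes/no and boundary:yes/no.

cycle:yes boundary:no

n_0=6 n_1=12 n_2=6  [Z2]
∂1: piv[iu,iv,iy,iz,ru] rk=5  ker:rv,ry,uv,uy,vy,vz,yz
∂2: piv[ivy,ruv,ruy,rvy,vyz] rk=5  ker:uvy
∂1c = 0
c vs im∂2: residual ≠ 0 ⇒ not boundary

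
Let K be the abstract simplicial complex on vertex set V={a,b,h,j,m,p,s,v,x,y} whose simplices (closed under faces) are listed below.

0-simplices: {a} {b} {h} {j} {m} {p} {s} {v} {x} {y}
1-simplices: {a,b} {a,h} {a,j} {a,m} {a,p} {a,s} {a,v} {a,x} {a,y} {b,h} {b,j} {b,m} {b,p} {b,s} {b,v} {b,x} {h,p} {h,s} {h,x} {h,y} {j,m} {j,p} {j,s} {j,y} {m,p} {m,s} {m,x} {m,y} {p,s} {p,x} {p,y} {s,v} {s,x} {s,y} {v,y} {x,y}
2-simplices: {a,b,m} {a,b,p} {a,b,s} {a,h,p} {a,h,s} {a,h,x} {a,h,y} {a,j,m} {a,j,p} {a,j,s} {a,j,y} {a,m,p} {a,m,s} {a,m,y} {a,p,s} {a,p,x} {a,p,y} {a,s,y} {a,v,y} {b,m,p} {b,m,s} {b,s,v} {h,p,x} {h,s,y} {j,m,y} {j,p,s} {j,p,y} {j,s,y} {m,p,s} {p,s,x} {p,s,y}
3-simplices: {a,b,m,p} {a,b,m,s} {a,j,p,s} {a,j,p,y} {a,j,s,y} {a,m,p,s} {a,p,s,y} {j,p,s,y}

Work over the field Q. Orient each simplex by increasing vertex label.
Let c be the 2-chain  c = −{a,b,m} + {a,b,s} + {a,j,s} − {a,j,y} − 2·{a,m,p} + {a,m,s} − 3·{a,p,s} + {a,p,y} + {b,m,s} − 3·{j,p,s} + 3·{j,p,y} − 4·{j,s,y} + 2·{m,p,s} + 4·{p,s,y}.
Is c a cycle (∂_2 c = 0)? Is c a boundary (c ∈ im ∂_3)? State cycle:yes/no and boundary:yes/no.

cycle:yes boundary:yes

n_0=10 n_1=36 n_2=31 n_3=8  [Q]
∂1: piv[ab,ah,aj,am,ap,as,av,ax,ay] rk=9  ker:bh,bj,bm,bp,bs,bv,bx,hp,hs,hx,hy,jm,jp,js,jy,mp,ms,mx,my,ps,px,py,sv,sx,sy,vy,xy
∂2: piv[abm,abp,abs,ahp,ahs,ahx,ahy,ajm,ajp,ajs,ajy,amp,ams,amy,aps,apx,apy,asy,avy,bsv,psx] rk=21  ker:bmp,bms,hpx,hsy,jmy,jps,jpy,jsy,mps,psy
∂3: piv[abmp,abms,ajps,ajpy,ajsy,amps,apsy] rk=7  ker:jpsy
∂2c = 0
c vs im∂3: reduces to 0 ⇒ boundary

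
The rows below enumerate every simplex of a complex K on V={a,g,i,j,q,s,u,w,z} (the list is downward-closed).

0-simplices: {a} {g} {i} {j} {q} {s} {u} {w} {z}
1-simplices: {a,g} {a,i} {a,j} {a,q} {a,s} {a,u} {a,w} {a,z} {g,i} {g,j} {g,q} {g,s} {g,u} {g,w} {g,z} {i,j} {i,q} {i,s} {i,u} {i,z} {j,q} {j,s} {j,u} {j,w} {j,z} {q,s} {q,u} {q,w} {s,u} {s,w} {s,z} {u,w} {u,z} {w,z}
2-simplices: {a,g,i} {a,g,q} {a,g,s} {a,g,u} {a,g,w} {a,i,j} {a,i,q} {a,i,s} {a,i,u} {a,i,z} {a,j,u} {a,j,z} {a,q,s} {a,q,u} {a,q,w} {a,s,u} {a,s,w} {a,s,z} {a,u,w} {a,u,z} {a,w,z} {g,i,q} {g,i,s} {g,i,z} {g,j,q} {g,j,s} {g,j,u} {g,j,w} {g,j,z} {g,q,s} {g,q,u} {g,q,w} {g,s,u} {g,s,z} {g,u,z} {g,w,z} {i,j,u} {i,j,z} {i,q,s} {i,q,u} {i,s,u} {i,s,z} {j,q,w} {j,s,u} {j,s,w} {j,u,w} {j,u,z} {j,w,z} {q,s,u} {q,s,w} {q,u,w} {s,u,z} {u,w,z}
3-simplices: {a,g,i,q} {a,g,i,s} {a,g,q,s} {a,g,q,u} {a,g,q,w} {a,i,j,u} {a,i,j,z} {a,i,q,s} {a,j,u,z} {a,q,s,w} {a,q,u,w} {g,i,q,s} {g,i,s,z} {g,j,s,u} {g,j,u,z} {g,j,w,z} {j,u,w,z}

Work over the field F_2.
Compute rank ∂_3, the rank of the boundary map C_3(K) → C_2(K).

n_0=9 n_1=34 n_2=53 n_3=17  [Z2]
∂1: piv[ag,ai,aj,aq,as,au,aw,az] rk=8  ker:gi,gj,gq,gs,gu,gw,gz,ij,iq,is,iu,iz,jq,js,ju,jw,jz,qs,qu,qw,su,sw,sz,uw,uz,wz
∂2: piv[agi,agq,ags,agu,agw,aij,aiq,ais,aiu,aiz,aju,ajz,aqs,aqu,aqw,asu,asw,asz,auw,auz,awz,giz,gjq,gjs,gju,gjw] rk=26  ker:giq,gis,gjz,gqs,gqu,gqw,gsu,gsz,guz,gwz,iju,ijz,iqs,iqu,isu,isz,jqw,jsu,jsw,juw,juz,jwz,qsu,qsw,quw,suz,uwz
∂3: piv[agiq,agis,agqs,agqu,agqw,aiju,aijz,aiqs,ajuz,aqsw,aquw,gisz,gjsu,gjuz,gjwz,juwz] rk=16  ker:giqs
rk∂_3=16

rank∂_3=16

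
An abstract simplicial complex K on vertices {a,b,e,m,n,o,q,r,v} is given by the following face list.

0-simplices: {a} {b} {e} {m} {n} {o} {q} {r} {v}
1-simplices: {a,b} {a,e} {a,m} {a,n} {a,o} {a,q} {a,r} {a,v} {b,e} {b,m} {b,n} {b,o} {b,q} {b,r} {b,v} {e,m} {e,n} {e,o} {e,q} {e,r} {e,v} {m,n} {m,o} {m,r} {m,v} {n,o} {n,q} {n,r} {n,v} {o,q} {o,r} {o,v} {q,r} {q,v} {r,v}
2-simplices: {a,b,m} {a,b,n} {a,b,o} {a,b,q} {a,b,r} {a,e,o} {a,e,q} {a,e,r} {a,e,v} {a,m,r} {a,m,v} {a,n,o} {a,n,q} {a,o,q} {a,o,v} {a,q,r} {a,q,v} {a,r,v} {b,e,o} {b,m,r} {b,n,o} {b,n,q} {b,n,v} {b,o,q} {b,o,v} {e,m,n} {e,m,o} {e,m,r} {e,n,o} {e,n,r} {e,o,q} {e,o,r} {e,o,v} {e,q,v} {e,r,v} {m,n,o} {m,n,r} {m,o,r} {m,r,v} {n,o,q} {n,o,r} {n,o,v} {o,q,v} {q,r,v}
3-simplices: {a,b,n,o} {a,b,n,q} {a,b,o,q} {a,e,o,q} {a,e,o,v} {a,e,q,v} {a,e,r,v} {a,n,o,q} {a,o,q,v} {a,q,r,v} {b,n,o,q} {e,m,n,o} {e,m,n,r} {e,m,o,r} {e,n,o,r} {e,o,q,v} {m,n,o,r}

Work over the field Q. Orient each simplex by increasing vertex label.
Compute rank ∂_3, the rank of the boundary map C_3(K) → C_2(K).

rank∂_3=14

n_0=9 n_1=35 n_2=44 n_3=17  [Q]
∂1: piv[ab,ae,am,an,ao,aq,ar,av] rk=8  ker:be,bm,bn,bo,bq,br,bv,em,en,eo,eq,er,ev,mn,mo,mr,mv,no,nq,nr,nv,oq,or,ov,qr,qv,rv
∂2: piv[abm,abn,abo,abq,abr,aeo,aeq,aer,aev,amr,amv,ano,anq,aoq,aov,aqr,aqv,arv,beo,bnv,bov,emn,emo,emr,eno,enr,eor] rk=27  ker:bmr,bno,bnq,boq,eoq,eov,eqv,erv,mno,mnr,mor,mrv,noq,nor,nov,oqv,qrv
∂3: piv[abno,abnq,aboq,aeoq,aeov,aeqv,aerv,anoq,aoqv,aqrv,emno,emnr,emor,enor] rk=14  ker:bnoq,eoqv,mnor
rk∂_3=14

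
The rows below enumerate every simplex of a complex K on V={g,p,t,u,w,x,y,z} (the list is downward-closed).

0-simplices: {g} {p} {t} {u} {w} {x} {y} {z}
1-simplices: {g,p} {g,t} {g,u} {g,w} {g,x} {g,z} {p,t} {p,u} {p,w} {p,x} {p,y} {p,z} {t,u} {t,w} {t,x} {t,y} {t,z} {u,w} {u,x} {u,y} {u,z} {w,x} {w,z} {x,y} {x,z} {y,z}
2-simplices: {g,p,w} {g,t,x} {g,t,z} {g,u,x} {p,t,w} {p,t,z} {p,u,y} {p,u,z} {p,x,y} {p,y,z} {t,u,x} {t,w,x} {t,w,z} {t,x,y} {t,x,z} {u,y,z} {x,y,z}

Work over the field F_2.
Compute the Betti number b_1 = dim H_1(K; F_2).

b_1=3

n_0=8 n_1=26 n_2=17  [Z2]
∂1: piv[gp,gt,gu,gw,gx,gz,py] rk=7  ker:pt,pu,pw,px,pz,tu,tw,tx,ty,tz,uw,ux,uy,uz,wx,wz,xy,xz,yz
∂2: piv[gpw,gtx,gtz,gux,ptw,ptz,puy,puz,pxy,pyz,tux,twx,twz,txy,txz,xyz] rk=16  ker:uyz
b_1=(26−7)−16=3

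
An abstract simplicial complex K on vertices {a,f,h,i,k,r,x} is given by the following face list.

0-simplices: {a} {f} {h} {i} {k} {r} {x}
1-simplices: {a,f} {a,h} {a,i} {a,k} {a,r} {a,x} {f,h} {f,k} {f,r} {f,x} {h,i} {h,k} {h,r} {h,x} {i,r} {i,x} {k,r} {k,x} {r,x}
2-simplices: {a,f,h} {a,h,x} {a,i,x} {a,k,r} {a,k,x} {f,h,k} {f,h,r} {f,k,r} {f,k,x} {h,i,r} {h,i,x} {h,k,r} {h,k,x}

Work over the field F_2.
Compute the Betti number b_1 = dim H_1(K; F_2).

n_0=7 n_1=19 n_2=13  [Z2]
∂1: piv[af,ah,ai,ak,ar,ax] rk=6  ker:fh,fk,fr,fx,hi,hk,hr,hx,ir,ix,kr,kx,rx
∂2: piv[afh,ahx,aix,akr,akx,fhk,fhr,fkr,fkx,hir,hix,hkx] rk=12  ker:hkr
b_1=(19−6)−12=1

b_1=1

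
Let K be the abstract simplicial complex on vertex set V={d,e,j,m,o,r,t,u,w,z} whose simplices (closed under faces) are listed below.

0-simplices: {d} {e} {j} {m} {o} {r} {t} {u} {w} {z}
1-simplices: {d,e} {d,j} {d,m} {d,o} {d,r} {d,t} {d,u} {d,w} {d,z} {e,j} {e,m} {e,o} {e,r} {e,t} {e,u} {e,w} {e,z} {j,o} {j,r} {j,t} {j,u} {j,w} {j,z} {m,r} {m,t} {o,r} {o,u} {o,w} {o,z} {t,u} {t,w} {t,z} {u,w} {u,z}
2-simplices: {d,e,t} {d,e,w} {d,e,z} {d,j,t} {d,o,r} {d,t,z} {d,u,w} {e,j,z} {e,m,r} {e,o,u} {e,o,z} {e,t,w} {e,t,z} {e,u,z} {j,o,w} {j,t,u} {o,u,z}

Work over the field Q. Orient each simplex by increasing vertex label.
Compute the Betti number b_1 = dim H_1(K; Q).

n_0=10 n_1=34 n_2=17  [Q]
∂1: piv[de,dj,dm,do,dr,dt,du,dw,dz] rk=9  ker:ej,em,eo,er,et,eu,ew,ez,jo,jr,jt,ju,jw,jz,mr,mt,or,ou,ow,oz,tu,tw,tz,uw,uz
∂2: piv[det,dew,dez,djt,dor,dtz,duw,ejz,emr,eou,eoz,etw,euz,jow,jtu] rk=15  ker:etz,ouz
b_1=(34−9)−15=10

b_1=10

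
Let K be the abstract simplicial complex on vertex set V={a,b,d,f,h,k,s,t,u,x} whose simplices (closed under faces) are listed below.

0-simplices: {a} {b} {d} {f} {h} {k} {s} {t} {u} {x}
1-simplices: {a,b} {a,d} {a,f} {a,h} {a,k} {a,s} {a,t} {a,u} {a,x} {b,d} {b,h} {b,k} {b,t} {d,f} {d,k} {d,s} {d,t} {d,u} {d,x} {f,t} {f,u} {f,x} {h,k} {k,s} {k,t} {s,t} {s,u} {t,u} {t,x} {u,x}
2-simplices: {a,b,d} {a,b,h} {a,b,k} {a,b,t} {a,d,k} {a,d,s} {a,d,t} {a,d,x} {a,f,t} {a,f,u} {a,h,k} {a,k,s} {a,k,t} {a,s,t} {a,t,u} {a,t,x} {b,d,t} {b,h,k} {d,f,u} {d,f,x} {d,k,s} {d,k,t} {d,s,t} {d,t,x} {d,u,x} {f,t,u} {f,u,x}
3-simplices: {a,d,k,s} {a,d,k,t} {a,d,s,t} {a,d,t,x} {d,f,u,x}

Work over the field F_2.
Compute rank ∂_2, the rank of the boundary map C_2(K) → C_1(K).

rank∂_2=19

n_0=10 n_1=30 n_2=27 n_3=5  [Z2]
∂1: piv[ab,ad,af,ah,ak,as,at,au,ax] rk=9  ker:bd,bh,bk,bt,df,dk,ds,dt,du,dx,ft,fu,fx,hk,ks,kt,st,su,tu,tx,ux
∂2: piv[abd,abh,abk,abt,adk,ads,adt,adx,aft,afu,ahk,aks,akt,ast,atu,atx,dfu,dfx,dux] rk=19  ker:bdt,bhk,dks,dkt,dst,dtx,ftu,fux
∂3: piv[adks,adkt,adst,adtx,dfux] rk=5
rk∂_2=19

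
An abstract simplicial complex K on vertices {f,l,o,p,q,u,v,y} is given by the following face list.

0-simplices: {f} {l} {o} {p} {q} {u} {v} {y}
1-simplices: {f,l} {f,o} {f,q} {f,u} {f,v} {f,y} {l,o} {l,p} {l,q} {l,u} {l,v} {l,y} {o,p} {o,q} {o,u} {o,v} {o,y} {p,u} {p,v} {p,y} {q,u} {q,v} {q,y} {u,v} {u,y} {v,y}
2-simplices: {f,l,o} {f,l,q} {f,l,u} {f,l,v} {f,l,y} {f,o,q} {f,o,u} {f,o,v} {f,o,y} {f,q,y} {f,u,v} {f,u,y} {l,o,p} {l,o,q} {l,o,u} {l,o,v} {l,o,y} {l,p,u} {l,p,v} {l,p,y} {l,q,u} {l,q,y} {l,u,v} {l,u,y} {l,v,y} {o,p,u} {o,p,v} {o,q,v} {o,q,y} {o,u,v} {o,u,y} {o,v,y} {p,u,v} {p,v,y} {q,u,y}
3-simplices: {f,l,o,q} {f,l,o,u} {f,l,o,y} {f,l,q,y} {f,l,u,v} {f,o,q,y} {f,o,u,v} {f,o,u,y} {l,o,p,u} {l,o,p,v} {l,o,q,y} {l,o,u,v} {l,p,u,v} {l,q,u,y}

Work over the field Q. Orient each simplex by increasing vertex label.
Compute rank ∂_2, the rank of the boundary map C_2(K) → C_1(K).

rank∂_2=19

n_0=8 n_1=26 n_2=35 n_3=14  [Q]
∂1: piv[fl,fo,fq,fu,fv,fy,lp] rk=7  ker:lo,lq,lu,lv,ly,op,oq,ou,ov,oy,pu,pv,py,qu,qv,qy,uv,uy,vy
∂2: piv[flo,flq,flu,flv,fly,foq,fou,fov,foy,fqy,fuv,fuy,lop,lpu,lpv,lpy,lqu,lvy,oqv] rk=19  ker:loq,lou,lov,loy,lqy,luv,luy,opu,opv,oqy,ouv,ouy,ovy,puv,pvy,quy
∂3: piv[floq,flou,floy,flqy,fluv,foqy,fouv,fouy,lopu,lopv,louv,lpuv,lquy] rk=13  ker:loqy
rk∂_2=19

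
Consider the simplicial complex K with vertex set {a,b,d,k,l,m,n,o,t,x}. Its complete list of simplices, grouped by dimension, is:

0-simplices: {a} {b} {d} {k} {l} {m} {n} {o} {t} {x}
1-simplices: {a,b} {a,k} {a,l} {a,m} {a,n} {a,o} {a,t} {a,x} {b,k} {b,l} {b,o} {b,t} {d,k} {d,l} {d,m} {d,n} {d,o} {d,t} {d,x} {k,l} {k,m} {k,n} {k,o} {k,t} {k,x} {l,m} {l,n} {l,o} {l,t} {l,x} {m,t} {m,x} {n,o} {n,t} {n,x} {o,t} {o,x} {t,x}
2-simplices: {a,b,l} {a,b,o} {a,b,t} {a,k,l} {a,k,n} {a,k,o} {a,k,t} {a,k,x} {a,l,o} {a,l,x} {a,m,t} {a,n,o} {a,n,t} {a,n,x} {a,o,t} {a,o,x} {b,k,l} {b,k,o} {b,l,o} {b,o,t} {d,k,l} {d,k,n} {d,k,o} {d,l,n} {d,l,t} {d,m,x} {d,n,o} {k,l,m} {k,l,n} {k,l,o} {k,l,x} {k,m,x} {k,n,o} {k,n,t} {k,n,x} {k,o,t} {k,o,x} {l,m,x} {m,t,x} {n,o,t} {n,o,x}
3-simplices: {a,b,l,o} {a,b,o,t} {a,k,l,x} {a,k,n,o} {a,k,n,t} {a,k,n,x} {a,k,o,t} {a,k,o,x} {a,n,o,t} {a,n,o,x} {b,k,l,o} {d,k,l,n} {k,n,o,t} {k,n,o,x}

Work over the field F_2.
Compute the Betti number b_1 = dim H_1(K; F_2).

n_0=10 n_1=38 n_2=41 n_3=14  [Z2]
∂1: piv[ab,ak,al,am,an,ao,at,ax,dk] rk=9  ker:bk,bl,bo,bt,dl,dm,dn,do,dt,dx,kl,km,kn,ko,kt,kx,lm,ln,lo,lt,lx,mt,mx,no,nt,nx,ot,ox,tx
∂2: piv[abl,abo,abt,akl,akn,ako,akt,akx,alo,alx,amt,ano,ant,anx,aot,aox,bkl,dkl,dkn,dko,dln,dlt,dmx,klm,kmx,mtx] rk=26  ker:bko,blo,bot,dno,kln,klo,klx,kno,knt,knx,kot,kox,lmx,not,nox
∂3: piv[ablo,abot,aklx,akno,aknt,aknx,akot,akox,anot,anox,bklo,dkln] rk=12  ker:knot,knox
b_1=(38−9)−26=3

b_1=3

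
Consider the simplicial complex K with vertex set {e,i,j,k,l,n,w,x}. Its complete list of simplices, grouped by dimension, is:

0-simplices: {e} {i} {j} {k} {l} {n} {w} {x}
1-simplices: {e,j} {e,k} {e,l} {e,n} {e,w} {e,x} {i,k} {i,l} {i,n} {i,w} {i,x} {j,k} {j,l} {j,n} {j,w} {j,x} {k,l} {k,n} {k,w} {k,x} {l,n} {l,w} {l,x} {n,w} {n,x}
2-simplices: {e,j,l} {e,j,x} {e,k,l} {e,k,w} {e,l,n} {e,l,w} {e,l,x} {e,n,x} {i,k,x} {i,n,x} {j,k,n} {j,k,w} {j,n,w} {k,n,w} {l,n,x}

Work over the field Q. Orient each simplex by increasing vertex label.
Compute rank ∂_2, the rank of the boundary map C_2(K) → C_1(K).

n_0=8 n_1=25 n_2=15  [Q]
∂1: piv[ej,ek,el,en,ew,ex,ik] rk=7  ker:il,in,iw,ix,jk,jl,jn,jw,jx,kl,kn,kw,kx,ln,lw,lx,nw,nx
∂2: piv[ejl,ejx,ekl,ekw,eln,elw,elx,enx,ikx,inx,jkn,jkw,jnw] rk=13  ker:knw,lnx
rk∂_2=13

rank∂_2=13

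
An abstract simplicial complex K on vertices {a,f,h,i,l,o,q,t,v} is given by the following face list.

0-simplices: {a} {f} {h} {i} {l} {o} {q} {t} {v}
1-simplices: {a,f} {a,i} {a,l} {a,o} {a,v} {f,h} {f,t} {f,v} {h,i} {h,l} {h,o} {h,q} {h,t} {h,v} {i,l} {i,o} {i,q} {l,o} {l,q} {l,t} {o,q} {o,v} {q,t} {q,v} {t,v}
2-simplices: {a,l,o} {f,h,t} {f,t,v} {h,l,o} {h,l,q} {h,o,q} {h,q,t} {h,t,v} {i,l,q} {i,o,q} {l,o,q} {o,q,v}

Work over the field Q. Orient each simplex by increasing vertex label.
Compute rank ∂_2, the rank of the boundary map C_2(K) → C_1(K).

n_0=9 n_1=25 n_2=12  [Q]
∂1: piv[af,ai,al,ao,av,fh,ft,hq] rk=8  ker:fv,hi,hl,ho,ht,hv,il,io,iq,lo,lq,lt,oq,ov,qt,qv,tv
∂2: piv[alo,fht,ftv,hlo,hlq,hoq,hqt,htv,ilq,ioq,oqv] rk=11  ker:loq
rk∂_2=11

rank∂_2=11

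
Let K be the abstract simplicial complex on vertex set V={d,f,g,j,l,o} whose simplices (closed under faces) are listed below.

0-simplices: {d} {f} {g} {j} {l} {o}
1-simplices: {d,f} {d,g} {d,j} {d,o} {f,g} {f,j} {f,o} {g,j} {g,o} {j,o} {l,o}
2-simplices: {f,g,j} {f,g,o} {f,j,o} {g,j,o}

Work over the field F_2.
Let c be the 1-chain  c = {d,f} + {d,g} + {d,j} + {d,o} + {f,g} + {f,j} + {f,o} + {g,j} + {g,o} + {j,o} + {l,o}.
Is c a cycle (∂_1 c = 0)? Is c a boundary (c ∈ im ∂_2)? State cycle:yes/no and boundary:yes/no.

cycle:no boundary:no

n_0=6 n_1=11 n_2=4  [Z2]
∂1: piv[df,dg,dj,do,lo] rk=5  ker:fg,fj,fo,gj,go,jo
∂2: piv[fgj,fgo,fjo] rk=3  ker:gjo
∂1c = {l} + {o}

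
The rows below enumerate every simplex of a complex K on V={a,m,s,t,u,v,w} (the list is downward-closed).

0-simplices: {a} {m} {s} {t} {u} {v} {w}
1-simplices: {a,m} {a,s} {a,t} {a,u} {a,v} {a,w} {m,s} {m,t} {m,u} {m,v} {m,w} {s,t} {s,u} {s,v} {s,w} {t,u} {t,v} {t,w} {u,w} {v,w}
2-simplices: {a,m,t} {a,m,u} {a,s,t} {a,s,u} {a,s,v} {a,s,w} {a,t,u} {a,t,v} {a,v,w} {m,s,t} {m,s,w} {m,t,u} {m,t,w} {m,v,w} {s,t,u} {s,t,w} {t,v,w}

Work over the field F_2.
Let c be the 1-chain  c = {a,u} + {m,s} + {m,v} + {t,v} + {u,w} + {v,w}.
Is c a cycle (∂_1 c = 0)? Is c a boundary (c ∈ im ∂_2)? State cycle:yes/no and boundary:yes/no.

cycle:no boundary:no

n_0=7 n_1=20 n_2=17  [Z2]
∂1: piv[am,as,at,au,av,aw] rk=6  ker:ms,mt,mu,mv,mw,st,su,sv,sw,tu,tv,tw,uw,vw
∂2: piv[amt,amu,ast,asu,asv,asw,atu,atv,avw,mst,msw,mtw,mvw] rk=13  ker:mtu,stu,stw,tvw
∂1c = {a} + {s} + {t} + {v}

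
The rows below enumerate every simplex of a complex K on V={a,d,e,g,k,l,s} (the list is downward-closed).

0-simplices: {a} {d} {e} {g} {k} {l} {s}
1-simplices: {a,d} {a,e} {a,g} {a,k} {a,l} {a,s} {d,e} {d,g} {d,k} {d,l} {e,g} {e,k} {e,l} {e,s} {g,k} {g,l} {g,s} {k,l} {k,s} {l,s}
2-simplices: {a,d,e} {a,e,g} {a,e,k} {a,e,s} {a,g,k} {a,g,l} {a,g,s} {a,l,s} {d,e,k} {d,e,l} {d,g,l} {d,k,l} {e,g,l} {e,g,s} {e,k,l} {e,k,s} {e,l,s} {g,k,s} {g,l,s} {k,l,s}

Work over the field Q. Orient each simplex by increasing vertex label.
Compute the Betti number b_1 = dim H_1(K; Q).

b_1=0

n_0=7 n_1=20 n_2=20  [Q]
∂1: piv[ad,ae,ag,ak,al,as] rk=6  ker:de,dg,dk,dl,eg,ek,el,es,gk,gl,gs,kl,ks,ls
∂2: piv[ade,aeg,aek,aes,agk,agl,ags,als,dek,del,dgl,dkl,egl,eks] rk=14  ker:egs,ekl,els,gks,gls,kls
b_1=(20−6)−14=0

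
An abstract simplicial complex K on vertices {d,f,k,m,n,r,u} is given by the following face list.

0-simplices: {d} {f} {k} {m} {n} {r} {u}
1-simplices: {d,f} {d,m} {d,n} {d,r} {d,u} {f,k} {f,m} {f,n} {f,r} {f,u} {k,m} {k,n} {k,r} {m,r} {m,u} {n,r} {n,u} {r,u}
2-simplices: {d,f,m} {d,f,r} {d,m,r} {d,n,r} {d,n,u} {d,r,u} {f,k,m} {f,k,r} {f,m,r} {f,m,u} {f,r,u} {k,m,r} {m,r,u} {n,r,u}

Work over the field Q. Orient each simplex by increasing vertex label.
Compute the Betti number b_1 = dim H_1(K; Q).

b_1=2

n_0=7 n_1=18 n_2=14  [Q]
∂1: piv[df,dm,dn,dr,du,fk] rk=6  ker:fm,fn,fr,fu,km,kn,kr,mr,mu,nr,nu,ru
∂2: piv[dfm,dfr,dmr,dnr,dnu,dru,fkm,fkr,fmu,fru] rk=10  ker:fmr,kmr,mru,nru
b_1=(18−6)−10=2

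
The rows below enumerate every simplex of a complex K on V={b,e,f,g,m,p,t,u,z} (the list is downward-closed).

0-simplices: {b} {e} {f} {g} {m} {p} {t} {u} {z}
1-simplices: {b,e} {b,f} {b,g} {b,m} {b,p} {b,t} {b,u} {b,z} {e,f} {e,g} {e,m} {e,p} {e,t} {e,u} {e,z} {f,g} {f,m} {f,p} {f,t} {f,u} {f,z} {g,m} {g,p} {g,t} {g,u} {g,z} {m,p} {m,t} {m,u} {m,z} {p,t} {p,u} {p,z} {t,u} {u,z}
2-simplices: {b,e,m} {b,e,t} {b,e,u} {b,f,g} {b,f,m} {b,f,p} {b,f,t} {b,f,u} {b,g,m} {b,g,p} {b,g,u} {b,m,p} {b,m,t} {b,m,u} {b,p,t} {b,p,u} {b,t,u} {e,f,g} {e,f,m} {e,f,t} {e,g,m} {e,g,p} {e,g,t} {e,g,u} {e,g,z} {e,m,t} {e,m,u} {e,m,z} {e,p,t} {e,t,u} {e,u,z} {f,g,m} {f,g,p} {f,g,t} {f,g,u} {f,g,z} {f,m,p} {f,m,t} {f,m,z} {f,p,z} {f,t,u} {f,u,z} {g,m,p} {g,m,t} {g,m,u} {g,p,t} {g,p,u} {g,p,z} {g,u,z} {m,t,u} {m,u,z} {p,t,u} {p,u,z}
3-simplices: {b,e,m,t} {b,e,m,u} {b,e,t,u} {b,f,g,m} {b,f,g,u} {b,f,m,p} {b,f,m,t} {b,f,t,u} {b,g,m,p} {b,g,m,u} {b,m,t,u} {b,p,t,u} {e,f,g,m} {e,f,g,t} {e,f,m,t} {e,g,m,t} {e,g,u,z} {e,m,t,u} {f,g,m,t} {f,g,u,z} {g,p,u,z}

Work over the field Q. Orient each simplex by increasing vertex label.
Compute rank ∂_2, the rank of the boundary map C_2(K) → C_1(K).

n_0=9 n_1=35 n_2=53 n_3=21  [Q]
∂1: piv[be,bf,bg,bm,bp,bt,bu,bz] rk=8  ker:ef,eg,em,ep,et,eu,ez,fg,fm,fp,ft,fu,fz,gm,gp,gt,gu,gz,mp,mt,mu,mz,pt,pu,pz,tu,uz
∂2: piv[bem,bet,beu,bfg,bfm,bfp,bft,bfu,bgm,bgp,bgu,bmp,bmt,bmu,bpt,bpu,btu,efg,efm,egp,egt,egz,emz,euz,fgz,fpz] rk=26  ker:eft,egm,egu,emt,emu,ept,etu,fgm,fgp,fgt,fgu,fmp,fmt,fmz,ftu,fuz,gmp,gmt,gmu,gpt,gpu,gpz,guz,mtu,muz,ptu,puz
∂3: piv[bemt,bemu,betu,bfgm,bfgu,bfmp,bfmt,bftu,bgmp,bgmu,bmtu,bptu,efgm,efgt,efmt,egmt,eguz,fguz,gpuz] rk=19  ker:emtu,fgmt
rk∂_2=26

rank∂_2=26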